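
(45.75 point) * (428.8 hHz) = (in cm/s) 6.921e+04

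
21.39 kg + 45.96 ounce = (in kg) 22.69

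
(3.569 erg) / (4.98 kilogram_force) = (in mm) 7.308e-06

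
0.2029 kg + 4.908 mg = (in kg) 0.2029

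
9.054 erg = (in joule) 9.054e-07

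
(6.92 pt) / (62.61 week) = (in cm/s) 6.447e-09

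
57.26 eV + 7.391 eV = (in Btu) 9.818e-21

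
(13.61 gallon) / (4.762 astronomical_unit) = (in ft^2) 7.784e-13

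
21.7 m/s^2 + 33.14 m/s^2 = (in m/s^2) 54.84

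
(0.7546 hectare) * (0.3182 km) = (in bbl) 1.51e+07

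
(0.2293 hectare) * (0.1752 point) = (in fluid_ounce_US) 4792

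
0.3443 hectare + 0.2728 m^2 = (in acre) 0.8509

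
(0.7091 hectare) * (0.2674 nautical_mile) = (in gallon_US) 9.277e+08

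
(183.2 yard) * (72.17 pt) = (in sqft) 45.91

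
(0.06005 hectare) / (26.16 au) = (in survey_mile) 9.535e-14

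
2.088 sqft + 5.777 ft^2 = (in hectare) 7.307e-05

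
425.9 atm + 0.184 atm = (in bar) 431.7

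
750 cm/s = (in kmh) 27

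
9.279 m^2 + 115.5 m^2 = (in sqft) 1343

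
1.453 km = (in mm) 1.453e+06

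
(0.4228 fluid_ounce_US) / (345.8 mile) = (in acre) 5.552e-15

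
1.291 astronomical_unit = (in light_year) 2.041e-05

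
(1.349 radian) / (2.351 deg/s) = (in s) 32.88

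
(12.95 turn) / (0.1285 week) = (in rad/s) 0.001047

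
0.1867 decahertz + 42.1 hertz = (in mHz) 4.397e+04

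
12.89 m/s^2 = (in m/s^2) 12.89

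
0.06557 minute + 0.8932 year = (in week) 46.57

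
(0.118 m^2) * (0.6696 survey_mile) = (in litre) 1.272e+05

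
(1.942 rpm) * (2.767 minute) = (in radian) 33.76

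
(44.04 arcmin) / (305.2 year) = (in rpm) 1.271e-11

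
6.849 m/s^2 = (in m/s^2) 6.849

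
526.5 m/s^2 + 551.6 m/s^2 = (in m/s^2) 1078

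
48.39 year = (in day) 1.766e+04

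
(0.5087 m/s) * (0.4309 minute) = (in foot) 43.15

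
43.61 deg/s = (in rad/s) 0.7611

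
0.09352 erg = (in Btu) 8.864e-12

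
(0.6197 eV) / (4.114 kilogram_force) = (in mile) 1.529e-24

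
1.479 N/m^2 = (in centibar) 0.001479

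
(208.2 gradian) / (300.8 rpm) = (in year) 3.292e-09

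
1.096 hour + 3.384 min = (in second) 4149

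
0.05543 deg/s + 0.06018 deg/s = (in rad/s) 0.002018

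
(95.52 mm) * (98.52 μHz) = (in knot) 1.829e-05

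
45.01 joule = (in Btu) 0.04266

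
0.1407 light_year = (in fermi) 1.331e+30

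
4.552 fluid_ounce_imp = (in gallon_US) 0.03417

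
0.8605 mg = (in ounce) 3.035e-05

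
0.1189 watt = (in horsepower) 0.0001594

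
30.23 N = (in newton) 30.23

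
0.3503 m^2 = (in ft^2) 3.771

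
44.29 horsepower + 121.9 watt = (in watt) 3.315e+04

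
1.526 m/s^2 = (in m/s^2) 1.526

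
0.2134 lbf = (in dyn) 9.493e+04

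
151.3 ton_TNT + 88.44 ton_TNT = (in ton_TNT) 239.7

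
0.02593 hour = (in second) 93.35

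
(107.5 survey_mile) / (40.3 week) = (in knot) 0.0138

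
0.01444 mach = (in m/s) 4.917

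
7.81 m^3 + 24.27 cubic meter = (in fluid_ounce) 1.085e+06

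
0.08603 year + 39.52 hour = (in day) 33.05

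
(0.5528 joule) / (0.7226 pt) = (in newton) 2169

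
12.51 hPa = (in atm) 0.01235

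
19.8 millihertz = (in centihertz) 1.98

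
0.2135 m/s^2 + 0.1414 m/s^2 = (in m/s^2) 0.3549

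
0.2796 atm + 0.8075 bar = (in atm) 1.077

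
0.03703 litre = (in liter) 0.03703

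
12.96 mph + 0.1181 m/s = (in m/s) 5.912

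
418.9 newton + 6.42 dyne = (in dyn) 4.189e+07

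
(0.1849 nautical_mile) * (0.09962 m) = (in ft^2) 367.2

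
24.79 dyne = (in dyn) 24.79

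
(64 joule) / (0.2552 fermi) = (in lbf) 5.638e+16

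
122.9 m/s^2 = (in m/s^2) 122.9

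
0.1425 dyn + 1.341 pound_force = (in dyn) 5.965e+05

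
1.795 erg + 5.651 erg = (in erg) 7.446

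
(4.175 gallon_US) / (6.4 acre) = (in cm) 6.102e-05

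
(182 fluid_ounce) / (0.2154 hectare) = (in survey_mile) 1.553e-09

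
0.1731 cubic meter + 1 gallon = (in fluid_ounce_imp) 6225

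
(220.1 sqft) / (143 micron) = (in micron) 1.43e+11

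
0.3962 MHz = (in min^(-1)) 2.377e+07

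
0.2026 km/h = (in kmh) 0.2026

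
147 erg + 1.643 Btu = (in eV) 1.082e+22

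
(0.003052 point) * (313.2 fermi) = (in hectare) 3.372e-23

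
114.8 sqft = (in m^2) 10.67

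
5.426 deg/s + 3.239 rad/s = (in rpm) 31.83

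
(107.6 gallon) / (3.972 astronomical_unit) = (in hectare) 6.855e-17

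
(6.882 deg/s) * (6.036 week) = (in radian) 4.385e+05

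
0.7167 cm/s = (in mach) 2.105e-05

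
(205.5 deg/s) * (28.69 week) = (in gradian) 3.962e+09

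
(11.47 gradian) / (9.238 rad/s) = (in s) 0.0195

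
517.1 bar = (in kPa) 5.171e+04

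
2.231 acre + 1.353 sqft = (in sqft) 9.718e+04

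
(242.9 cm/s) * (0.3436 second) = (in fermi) 8.346e+14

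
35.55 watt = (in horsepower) 0.04767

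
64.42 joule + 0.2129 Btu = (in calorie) 69.08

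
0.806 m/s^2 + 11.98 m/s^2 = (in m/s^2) 12.79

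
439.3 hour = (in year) 0.05015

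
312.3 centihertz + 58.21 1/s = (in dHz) 613.3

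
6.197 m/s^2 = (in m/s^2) 6.197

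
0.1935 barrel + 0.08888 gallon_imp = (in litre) 31.17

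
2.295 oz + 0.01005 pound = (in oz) 2.456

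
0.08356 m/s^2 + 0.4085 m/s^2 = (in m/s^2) 0.4921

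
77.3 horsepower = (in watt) 5.764e+04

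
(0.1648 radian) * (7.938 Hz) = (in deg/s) 74.95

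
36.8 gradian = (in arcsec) 1.192e+05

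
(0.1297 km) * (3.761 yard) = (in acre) 0.1102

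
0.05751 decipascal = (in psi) 8.341e-07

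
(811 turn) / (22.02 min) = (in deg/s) 221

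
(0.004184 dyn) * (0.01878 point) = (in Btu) 2.627e-16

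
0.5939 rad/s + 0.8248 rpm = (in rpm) 6.496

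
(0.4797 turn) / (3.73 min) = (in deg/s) 0.7716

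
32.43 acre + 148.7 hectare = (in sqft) 1.742e+07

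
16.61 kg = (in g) 1.661e+04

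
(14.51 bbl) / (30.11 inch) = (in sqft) 32.47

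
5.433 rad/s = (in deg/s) 311.3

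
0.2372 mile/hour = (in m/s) 0.106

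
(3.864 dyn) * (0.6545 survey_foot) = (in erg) 77.08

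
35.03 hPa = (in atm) 0.03457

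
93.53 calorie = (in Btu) 0.3709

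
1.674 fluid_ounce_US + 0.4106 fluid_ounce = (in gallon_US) 0.01629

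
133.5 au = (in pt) 5.661e+16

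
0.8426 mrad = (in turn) 0.0001341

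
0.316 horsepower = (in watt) 235.6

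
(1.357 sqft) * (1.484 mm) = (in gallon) 0.04942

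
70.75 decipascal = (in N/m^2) 7.075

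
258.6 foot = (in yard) 86.2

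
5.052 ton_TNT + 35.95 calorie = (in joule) 2.114e+10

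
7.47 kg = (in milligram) 7.47e+06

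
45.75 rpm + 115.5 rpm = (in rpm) 161.2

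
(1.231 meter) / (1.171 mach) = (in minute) 5.146e-05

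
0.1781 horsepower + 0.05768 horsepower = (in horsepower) 0.2358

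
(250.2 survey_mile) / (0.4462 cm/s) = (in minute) 1.504e+06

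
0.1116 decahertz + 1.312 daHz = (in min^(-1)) 854.2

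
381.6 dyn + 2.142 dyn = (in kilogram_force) 0.0003913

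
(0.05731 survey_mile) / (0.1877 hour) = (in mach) 0.0004009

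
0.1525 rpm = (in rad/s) 0.01597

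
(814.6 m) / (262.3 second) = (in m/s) 3.106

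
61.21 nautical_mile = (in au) 7.578e-07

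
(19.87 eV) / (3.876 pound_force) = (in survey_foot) 6.058e-19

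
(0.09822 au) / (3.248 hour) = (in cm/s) 1.257e+08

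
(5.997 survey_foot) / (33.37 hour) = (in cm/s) 0.001522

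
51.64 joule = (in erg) 5.164e+08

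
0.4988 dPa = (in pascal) 0.04988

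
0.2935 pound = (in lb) 0.2935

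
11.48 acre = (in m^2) 4.646e+04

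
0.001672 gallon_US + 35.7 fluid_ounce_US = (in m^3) 0.001062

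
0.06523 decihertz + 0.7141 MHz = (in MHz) 0.7141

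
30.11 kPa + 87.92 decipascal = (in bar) 0.3012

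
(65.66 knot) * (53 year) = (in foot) 1.852e+11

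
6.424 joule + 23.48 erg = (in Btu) 0.006089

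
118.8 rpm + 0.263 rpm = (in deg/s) 714.4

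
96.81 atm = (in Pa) 9.809e+06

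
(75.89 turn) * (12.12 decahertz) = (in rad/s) 5.779e+04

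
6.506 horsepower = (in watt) 4852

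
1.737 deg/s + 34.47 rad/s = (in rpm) 329.5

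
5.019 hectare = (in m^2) 5.019e+04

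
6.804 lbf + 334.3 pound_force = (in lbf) 341.1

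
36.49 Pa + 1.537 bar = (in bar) 1.537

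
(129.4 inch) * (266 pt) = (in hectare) 3.084e-05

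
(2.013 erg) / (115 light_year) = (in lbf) 4.159e-26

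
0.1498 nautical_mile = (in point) 7.864e+05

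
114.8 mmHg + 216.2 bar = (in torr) 1.623e+05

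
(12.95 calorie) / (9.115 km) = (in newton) 0.005944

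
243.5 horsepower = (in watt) 1.816e+05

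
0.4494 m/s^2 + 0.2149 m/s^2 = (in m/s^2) 0.6643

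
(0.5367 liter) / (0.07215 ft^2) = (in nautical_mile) 4.323e-05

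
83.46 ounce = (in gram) 2366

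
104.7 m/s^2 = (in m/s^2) 104.7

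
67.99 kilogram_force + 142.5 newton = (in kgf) 82.52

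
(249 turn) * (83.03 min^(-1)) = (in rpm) 2.067e+04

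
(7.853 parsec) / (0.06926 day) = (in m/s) 4.049e+13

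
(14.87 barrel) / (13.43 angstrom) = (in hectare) 1.76e+05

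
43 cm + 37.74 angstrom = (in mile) 0.0002672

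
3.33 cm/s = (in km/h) 0.1199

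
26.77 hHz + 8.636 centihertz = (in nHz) 2.677e+12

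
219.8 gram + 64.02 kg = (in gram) 6.424e+04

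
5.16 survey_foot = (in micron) 1.573e+06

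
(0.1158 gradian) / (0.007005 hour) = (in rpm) 0.0006888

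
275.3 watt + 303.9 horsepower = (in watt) 2.269e+05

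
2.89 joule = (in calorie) 0.6907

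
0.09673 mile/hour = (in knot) 0.08406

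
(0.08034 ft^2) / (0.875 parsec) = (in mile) 1.718e-22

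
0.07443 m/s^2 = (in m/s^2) 0.07443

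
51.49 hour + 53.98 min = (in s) 1.886e+05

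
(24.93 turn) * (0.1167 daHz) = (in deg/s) 1.047e+04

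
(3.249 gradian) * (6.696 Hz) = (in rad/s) 0.3417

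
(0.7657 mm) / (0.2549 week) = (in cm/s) 4.967e-07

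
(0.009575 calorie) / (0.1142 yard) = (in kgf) 0.03912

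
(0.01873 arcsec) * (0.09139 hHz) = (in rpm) 7.925e-06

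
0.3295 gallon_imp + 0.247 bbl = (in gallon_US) 10.77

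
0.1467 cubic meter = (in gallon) 38.75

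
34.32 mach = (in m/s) 1.169e+04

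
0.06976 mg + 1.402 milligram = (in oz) 5.191e-05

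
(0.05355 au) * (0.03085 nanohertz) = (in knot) 0.4804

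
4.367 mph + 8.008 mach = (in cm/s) 2.729e+05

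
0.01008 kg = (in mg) 1.008e+04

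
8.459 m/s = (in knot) 16.44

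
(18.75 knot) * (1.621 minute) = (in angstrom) 9.382e+12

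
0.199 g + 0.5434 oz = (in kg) 0.0156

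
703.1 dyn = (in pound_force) 0.001581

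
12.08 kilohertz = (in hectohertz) 120.8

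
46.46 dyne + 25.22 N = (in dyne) 2.522e+06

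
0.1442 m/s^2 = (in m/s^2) 0.1442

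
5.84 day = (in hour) 140.2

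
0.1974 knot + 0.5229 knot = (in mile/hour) 0.8289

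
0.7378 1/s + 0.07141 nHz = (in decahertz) 0.07378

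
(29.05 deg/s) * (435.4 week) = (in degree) 7.65e+09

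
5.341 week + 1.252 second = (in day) 37.39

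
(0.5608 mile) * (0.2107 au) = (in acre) 7.03e+09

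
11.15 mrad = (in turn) 0.001775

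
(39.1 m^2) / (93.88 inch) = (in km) 0.0164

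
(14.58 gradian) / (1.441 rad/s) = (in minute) 0.002649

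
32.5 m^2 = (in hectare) 0.00325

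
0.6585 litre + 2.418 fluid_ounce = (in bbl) 0.004592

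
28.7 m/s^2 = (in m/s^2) 28.7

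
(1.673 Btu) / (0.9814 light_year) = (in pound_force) 4.274e-14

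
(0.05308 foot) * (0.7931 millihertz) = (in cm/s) 0.001283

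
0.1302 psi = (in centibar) 0.8977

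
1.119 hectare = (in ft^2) 1.204e+05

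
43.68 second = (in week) 7.222e-05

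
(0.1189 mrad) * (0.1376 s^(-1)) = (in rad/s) 1.636e-05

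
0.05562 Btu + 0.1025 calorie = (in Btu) 0.05603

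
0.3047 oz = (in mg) 8638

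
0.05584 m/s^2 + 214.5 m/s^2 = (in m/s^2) 214.6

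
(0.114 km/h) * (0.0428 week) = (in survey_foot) 2689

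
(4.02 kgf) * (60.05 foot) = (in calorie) 172.5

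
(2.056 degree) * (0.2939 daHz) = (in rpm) 1.007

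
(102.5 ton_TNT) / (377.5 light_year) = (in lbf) 2.7e-08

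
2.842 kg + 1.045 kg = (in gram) 3887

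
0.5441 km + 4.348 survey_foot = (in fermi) 5.454e+17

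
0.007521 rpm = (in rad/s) 0.0007876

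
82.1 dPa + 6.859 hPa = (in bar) 0.006941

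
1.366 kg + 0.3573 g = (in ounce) 48.2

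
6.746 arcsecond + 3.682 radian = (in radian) 3.682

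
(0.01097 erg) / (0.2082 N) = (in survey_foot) 1.729e-08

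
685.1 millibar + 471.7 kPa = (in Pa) 5.402e+05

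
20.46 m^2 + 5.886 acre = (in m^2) 2.384e+04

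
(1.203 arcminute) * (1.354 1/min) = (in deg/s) 0.0004525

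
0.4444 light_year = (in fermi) 4.204e+30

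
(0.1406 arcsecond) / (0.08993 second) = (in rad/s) 7.58e-06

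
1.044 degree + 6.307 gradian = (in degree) 6.72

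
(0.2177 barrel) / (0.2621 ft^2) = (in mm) 1421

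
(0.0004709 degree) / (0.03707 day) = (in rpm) 2.45e-08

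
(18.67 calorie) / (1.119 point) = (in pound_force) 4.449e+04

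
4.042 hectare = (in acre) 9.988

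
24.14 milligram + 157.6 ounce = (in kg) 4.468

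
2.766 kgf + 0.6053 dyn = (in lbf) 6.098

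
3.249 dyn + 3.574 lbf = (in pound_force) 3.574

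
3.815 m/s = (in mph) 8.534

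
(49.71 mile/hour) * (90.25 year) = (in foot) 2.075e+11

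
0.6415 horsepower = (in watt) 478.4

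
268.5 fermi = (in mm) 2.685e-10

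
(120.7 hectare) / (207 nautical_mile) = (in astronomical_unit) 2.105e-11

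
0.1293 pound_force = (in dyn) 5.752e+04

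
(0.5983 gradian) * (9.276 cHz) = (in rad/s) 0.0008718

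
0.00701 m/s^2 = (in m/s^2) 0.00701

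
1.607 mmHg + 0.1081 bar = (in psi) 1.599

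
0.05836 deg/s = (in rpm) 0.009727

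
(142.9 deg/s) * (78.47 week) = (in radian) 1.184e+08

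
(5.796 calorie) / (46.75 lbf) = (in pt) 330.6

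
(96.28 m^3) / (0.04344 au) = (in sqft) 1.595e-07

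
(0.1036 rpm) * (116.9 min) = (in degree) 4360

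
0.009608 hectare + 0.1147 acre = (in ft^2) 6031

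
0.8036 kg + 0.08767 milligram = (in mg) 8.036e+05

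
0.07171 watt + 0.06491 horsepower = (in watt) 48.48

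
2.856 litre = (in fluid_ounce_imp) 100.5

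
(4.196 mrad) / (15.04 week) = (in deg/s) 2.643e-08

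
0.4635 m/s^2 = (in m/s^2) 0.4635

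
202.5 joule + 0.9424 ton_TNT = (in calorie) 9.424e+08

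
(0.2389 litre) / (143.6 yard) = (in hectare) 1.819e-10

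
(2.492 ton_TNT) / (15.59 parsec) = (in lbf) 4.873e-09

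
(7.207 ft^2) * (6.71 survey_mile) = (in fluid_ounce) 2.445e+08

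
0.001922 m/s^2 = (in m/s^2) 0.001922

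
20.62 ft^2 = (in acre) 0.0004734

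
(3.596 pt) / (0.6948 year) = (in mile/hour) 1.295e-10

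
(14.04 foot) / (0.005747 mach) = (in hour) 0.0006075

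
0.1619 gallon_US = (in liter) 0.6129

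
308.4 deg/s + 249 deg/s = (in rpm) 92.9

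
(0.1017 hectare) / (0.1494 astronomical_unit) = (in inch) 1.791e-06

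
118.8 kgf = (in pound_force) 261.9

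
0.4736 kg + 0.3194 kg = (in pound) 1.748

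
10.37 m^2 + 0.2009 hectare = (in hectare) 0.2019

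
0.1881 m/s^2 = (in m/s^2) 0.1881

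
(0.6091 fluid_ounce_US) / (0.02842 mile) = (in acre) 9.732e-11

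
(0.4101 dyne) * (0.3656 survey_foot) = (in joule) 4.57e-07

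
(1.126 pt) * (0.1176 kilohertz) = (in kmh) 0.1682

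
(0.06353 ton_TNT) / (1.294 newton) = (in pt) 5.823e+11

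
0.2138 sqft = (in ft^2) 0.2138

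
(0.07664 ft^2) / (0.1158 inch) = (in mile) 0.001504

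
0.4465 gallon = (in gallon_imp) 0.3718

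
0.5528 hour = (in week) 0.00329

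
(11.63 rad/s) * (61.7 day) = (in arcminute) 2.131e+11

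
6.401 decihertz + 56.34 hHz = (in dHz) 5.635e+04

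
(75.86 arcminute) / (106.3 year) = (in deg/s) 3.772e-10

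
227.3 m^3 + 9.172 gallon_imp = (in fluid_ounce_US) 7.687e+06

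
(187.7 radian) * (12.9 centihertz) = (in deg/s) 1387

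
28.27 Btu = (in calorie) 7129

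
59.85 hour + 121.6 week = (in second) 7.376e+07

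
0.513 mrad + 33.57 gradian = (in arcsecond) 1.089e+05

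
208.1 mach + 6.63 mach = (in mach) 214.7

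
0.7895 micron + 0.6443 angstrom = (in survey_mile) 4.906e-10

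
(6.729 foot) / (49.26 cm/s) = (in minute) 0.06939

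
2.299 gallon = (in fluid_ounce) 294.3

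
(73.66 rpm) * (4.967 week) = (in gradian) 1.475e+09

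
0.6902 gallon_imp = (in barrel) 0.01974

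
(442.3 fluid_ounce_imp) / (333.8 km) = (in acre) 9.303e-12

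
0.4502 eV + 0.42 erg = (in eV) 2.621e+11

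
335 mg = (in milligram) 335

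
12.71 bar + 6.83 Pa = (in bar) 12.71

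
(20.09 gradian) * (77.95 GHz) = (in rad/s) 2.46e+10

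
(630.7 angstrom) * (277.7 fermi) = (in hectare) 1.751e-24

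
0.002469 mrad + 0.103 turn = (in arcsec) 1.335e+05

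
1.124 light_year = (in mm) 1.063e+19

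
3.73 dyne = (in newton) 3.73e-05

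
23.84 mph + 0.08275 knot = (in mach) 0.03142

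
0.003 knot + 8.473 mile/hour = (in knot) 7.366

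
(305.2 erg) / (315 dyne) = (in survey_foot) 0.03179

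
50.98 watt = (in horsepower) 0.06837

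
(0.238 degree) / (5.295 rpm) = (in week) 1.239e-08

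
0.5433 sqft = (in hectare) 5.047e-06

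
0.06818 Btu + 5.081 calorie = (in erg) 9.319e+08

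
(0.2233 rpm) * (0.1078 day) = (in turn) 34.66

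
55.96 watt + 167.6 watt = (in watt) 223.6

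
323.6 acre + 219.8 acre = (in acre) 543.4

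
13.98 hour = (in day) 0.5825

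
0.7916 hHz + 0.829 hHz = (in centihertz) 1.621e+04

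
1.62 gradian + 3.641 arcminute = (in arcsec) 5467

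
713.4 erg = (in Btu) 6.762e-08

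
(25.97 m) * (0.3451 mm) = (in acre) 2.215e-06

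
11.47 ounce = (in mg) 3.252e+05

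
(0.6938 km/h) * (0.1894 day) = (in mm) 3.154e+06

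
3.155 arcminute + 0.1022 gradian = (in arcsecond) 520.4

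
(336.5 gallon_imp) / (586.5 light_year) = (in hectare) 2.757e-23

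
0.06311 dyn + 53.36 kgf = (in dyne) 5.233e+07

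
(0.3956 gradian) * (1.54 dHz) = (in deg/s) 0.05483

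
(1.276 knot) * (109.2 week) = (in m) 4.335e+07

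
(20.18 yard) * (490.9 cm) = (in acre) 0.02238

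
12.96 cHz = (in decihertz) 1.296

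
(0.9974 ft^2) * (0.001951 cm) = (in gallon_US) 0.0004776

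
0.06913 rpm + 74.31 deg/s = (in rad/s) 1.304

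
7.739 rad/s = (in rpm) 73.9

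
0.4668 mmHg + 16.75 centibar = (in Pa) 1.681e+04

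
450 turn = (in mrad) 2.827e+06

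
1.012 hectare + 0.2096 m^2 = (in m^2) 1.012e+04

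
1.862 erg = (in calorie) 4.45e-08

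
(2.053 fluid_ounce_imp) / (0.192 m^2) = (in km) 3.038e-07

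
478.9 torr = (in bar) 0.6385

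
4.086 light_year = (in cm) 3.866e+18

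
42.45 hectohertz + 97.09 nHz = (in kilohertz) 4.245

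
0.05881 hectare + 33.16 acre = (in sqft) 1.451e+06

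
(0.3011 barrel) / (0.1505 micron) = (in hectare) 31.81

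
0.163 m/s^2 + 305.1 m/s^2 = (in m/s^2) 305.3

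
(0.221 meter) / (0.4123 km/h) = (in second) 1.93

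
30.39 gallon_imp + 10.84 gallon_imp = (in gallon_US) 49.52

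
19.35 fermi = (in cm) 1.935e-12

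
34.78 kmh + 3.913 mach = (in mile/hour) 3002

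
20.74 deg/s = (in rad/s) 0.362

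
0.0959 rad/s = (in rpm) 0.9158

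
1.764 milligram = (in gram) 0.001764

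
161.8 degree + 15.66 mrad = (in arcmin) 9762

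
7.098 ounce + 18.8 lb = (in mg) 8.729e+06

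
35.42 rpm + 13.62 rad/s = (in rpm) 165.5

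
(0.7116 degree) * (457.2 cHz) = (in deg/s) 3.253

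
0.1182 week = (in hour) 19.86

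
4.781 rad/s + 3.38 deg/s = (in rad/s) 4.84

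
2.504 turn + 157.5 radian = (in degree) 9926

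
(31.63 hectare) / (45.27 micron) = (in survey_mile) 4.341e+06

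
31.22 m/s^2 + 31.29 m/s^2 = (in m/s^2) 62.51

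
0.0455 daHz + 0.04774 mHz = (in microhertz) 4.55e+05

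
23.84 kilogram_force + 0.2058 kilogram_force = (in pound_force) 53.01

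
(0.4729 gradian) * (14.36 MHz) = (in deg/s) 6.112e+06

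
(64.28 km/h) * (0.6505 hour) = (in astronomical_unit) 2.795e-07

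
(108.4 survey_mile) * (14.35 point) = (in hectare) 0.08831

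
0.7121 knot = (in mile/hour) 0.8195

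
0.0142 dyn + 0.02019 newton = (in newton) 0.02019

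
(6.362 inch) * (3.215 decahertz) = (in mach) 0.01526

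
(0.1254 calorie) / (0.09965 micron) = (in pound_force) 1.184e+06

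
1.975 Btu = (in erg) 2.084e+10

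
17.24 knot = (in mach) 0.02605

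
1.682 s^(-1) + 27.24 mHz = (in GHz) 1.709e-09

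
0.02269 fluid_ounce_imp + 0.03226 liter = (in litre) 0.0329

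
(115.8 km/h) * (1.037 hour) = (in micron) 1.201e+11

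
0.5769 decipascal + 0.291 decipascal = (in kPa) 8.679e-05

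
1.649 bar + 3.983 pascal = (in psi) 23.92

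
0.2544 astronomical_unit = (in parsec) 1.233e-06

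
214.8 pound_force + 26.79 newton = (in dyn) 9.823e+07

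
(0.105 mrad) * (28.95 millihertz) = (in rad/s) 3.04e-06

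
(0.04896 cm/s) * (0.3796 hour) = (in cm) 66.91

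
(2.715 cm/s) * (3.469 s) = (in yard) 0.103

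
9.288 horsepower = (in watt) 6926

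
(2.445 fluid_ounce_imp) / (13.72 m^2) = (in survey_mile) 3.146e-09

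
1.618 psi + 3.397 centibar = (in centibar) 14.55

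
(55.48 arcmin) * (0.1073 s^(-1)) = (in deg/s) 0.09922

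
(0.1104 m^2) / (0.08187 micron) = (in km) 1348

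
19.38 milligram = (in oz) 0.0006836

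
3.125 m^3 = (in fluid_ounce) 1.057e+05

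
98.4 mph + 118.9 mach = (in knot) 7.878e+04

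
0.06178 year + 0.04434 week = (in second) 1.975e+06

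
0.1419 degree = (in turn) 0.0003942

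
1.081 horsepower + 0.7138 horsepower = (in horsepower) 1.795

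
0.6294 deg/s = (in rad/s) 0.01099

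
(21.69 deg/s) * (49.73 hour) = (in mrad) 6.777e+07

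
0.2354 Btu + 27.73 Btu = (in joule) 2.951e+04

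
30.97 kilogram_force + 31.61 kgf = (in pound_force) 138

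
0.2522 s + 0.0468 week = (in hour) 7.862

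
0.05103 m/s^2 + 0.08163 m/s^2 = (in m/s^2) 0.1327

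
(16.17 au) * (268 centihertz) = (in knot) 1.26e+13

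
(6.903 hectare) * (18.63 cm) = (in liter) 1.286e+07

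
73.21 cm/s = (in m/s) 0.7321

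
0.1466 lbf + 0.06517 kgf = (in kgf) 0.1317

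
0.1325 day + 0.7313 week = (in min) 7562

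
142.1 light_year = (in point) 3.811e+21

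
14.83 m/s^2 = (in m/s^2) 14.83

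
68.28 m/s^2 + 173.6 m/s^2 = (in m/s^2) 241.9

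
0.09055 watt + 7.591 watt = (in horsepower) 0.0103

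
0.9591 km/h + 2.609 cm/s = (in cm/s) 29.25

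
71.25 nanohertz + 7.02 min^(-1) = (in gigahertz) 1.17e-10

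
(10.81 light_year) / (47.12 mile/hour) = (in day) 5.619e+10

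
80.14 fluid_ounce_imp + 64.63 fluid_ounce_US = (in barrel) 0.02634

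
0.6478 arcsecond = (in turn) 4.998e-07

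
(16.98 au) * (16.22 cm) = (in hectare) 4.12e+07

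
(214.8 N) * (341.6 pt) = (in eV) 1.616e+20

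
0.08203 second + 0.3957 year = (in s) 1.248e+07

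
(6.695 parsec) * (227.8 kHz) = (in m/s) 4.706e+22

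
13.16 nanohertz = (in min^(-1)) 7.896e-07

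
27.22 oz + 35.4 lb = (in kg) 16.83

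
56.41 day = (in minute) 8.123e+04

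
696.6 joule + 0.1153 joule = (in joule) 696.7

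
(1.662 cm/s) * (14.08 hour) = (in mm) 8.424e+05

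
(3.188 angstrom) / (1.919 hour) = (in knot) 8.97e-14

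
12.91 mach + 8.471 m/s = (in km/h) 1.586e+04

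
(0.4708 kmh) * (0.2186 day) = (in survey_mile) 1.535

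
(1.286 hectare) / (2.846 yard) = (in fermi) 4.942e+18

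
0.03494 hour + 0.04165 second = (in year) 3.99e-06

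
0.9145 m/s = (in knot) 1.778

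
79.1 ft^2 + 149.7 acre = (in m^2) 6.058e+05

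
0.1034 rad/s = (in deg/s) 5.924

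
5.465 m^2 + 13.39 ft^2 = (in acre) 0.001658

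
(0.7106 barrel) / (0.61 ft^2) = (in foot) 6.541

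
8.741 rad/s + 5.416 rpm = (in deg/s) 533.3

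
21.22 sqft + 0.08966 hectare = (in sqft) 9672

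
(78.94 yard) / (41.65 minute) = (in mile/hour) 0.06461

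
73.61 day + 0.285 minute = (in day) 73.61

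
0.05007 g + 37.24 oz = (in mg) 1.056e+06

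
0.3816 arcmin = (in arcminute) 0.3816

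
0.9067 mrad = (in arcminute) 3.117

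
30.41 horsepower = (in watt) 2.268e+04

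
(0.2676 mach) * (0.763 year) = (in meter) 2.192e+09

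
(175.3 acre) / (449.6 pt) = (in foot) 1.467e+07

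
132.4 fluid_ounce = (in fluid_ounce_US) 132.4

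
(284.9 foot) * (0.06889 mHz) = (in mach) 1.757e-05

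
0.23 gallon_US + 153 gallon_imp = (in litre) 696.4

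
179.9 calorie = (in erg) 7.527e+09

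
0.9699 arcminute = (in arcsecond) 58.19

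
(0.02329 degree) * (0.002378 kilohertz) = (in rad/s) 0.0009666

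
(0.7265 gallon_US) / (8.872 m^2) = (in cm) 0.031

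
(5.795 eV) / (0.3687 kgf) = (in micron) 2.568e-13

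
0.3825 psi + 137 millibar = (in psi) 2.37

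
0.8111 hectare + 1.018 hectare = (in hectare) 1.829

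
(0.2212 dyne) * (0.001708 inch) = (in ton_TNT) 2.294e-20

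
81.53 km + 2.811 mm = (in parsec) 2.642e-12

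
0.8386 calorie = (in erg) 3.509e+07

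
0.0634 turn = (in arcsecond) 8.217e+04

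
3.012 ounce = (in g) 85.39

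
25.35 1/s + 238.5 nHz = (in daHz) 2.535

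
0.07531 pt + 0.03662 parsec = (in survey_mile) 7.021e+11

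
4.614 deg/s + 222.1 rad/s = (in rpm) 2122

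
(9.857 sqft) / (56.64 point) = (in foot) 150.4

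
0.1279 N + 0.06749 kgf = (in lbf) 0.1775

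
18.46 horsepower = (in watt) 1.377e+04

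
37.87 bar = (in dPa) 3.787e+07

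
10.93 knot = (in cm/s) 562.3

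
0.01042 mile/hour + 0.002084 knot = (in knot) 0.01114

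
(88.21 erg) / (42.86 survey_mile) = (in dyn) 1.279e-05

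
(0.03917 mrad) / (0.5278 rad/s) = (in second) 7.421e-05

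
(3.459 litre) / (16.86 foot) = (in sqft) 0.007245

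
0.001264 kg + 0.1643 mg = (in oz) 0.04459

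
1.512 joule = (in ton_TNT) 3.614e-10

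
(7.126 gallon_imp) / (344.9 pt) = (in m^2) 0.2662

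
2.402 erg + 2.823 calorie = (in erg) 1.181e+08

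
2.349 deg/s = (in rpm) 0.3915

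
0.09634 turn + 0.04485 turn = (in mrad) 887.1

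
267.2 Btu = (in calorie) 6.738e+04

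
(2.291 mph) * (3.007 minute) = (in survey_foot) 606.2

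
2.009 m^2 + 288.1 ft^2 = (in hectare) 0.002877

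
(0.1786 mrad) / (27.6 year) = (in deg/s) 1.176e-11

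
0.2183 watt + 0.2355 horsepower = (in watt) 175.8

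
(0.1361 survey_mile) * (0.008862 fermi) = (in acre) 4.796e-19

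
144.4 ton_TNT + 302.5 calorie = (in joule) 6.042e+11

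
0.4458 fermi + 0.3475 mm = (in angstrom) 3.475e+06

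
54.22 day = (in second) 4.685e+06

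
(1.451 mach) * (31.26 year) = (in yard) 5.327e+11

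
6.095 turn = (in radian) 38.3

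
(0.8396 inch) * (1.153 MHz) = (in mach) 72.21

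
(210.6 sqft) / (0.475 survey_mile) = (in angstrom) 2.559e+08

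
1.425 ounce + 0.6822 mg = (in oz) 1.425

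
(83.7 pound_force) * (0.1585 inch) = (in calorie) 0.3582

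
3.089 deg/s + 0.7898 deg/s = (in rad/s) 0.0677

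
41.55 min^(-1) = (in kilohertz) 0.0006925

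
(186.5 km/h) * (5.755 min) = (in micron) 1.789e+10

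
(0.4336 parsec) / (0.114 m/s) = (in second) 1.174e+17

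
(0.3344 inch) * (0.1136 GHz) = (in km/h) 3.474e+06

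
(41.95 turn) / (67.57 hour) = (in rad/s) 0.001084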